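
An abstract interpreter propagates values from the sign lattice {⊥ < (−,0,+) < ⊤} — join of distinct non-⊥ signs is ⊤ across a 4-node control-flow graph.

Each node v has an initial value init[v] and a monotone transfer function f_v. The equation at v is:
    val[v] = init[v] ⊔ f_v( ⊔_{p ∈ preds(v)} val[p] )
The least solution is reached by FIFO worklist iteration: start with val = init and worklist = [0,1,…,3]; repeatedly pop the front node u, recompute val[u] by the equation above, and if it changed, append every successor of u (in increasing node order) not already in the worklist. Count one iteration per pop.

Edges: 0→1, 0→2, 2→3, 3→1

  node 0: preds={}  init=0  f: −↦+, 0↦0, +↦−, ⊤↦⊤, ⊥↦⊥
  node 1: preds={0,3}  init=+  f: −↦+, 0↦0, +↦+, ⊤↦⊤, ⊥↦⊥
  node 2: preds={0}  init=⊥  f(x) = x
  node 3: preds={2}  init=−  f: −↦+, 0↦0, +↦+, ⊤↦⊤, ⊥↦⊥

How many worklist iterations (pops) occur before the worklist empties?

Trace (5 dequeues):
  [1] u=0 | in ⊥ | out 0 | ==
  [2] u=1 | in ⊤ | out ⊤ | prev + | push {}
  [3] u=2 | in 0 | out 0 | prev ⊥ | push {}
  [4] u=3 | in 0 | out ⊤ | prev − | push {1}
  [5] u=1 | in ⊤ | out ⊤ | ==

Converged values:
  [0] 0
  [1] ⊤
  [2] 0
  [3] ⊤

5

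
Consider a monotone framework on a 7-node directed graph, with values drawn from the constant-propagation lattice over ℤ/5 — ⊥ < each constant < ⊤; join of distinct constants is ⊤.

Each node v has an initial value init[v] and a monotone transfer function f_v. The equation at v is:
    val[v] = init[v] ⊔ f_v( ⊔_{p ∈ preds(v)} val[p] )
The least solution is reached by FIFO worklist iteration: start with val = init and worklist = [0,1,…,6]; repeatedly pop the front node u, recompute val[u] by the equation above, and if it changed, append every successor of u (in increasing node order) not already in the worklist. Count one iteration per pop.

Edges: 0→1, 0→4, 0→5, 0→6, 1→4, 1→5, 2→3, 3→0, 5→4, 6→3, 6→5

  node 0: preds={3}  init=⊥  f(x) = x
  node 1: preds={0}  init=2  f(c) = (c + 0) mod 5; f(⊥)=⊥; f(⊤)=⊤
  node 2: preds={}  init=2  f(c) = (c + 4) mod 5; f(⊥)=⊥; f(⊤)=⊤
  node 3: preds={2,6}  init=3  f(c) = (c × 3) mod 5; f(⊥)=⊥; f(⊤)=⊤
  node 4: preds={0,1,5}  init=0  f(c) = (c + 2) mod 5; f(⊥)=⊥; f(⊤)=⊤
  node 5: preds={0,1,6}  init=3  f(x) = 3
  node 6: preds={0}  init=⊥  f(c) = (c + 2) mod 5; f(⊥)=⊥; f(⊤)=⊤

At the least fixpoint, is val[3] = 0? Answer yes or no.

no

Trace (15 dequeues):
  [1] u=0 | in 3 | out 3 | prev ⊥ | push {}
  [2] u=1 | in 3 | out ⊤ | prev 2 | push {}
  [3] u=2 | in ⊥ | out 2 | ==
  [4] u=3 | in 2 | out ⊤ | prev 3 | push {0}
  [5] u=4 | in ⊤ | out ⊤ | prev 0 | push {}
  [6] u=5 | in ⊤ | out 3 | ==
  [7] u=6 | in 3 | out 0 | prev ⊥ | push {3,5}
  [8] u=0 | in ⊤ | out ⊤ | prev 3 | push {1,4,6}
  [9] u=3 | in ⊤ | out ⊤ | ==
  [10] u=5 | in ⊤ | out 3 | ==
  [11] u=1 | in ⊤ | out ⊤ | ==
  [12] u=4 | in ⊤ | out ⊤ | ==
  [13] u=6 | in ⊤ | out ⊤ | prev 0 | push {3,5}
  [14] u=3 | in ⊤ | out ⊤ | ==
  [15] u=5 | in ⊤ | out 3 | ==

Converged values:
  [0] ⊤
  [1] ⊤
  [2] 2
  [3] ⊤
  [4] ⊤
  [5] 3
  [6] ⊤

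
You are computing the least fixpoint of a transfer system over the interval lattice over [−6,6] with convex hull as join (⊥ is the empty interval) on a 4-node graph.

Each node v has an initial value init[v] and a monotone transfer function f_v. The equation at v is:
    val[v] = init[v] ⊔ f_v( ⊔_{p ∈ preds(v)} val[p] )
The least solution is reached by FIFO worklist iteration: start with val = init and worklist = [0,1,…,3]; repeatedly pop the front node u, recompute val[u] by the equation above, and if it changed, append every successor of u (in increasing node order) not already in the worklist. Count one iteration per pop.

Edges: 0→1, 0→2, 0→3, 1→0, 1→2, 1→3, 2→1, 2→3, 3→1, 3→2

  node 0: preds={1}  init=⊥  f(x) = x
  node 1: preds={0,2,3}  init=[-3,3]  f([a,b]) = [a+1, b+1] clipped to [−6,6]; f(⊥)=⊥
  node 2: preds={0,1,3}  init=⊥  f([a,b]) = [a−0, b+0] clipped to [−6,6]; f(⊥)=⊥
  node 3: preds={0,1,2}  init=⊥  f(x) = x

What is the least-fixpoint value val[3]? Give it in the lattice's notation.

Worklist (16 pops):
  #1 pop 0: in=[-3,3] → [-3,3] (was ⊥); enqueue []
  #2 pop 1: in=[-3,3] → [-3,4] (was [-3,3]); enqueue [0]
  #3 pop 2: in=[-3,4] → [-3,4] (was ⊥); enqueue [1]
  #4 pop 3: in=[-3,4] → [-3,4] (was ⊥); enqueue [2]
  #5 pop 0: in=[-3,4] → [-3,4] (was [-3,3]); enqueue [3]
  #6 pop 1: in=[-3,4] → [-3,5] (was [-3,4]); enqueue [0]
  #7 pop 2: in=[-3,5] → [-3,5] (was [-3,4]); enqueue [1]
  #8 pop 3: in=[-3,5] → [-3,5] (was [-3,4]); enqueue [2]
  #9 pop 0: in=[-3,5] → [-3,5] (was [-3,4]); enqueue [3]
  #10 pop 1: in=[-3,5] → [-3,6] (was [-3,5]); enqueue [0]
  #11 pop 2: in=[-3,6] → [-3,6] (was [-3,5]); enqueue [1]
  #12 pop 3: in=[-3,6] → [-3,6] (was [-3,5]); enqueue [2]
  #13 pop 0: in=[-3,6] → [-3,6] (was [-3,5]); enqueue [3]
  #14 pop 1: in=[-3,6] → [-3,6] (no change)
  #15 pop 2: in=[-3,6] → [-3,6] (no change)
  #16 pop 3: in=[-3,6] → [-3,6] (no change)

Fixpoint:
  val[0] = [-3,6]
  val[1] = [-3,6]
  val[2] = [-3,6]
  val[3] = [-3,6]

[-3,6]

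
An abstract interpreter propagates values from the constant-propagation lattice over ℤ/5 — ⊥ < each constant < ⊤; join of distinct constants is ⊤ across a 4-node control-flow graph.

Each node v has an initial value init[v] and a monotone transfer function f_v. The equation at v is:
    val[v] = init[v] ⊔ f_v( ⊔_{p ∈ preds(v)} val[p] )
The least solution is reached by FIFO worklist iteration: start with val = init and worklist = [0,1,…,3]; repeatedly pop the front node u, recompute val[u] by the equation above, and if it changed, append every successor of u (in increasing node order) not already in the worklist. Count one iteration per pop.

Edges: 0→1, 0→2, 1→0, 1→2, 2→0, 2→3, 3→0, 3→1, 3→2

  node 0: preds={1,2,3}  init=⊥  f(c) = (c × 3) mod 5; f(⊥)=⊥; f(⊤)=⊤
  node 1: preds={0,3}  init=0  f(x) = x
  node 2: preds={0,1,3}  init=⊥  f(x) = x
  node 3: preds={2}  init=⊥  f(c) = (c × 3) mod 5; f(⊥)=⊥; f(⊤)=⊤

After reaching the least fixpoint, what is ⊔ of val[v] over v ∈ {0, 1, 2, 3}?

Trace (7 dequeues):
  [1] u=0 | in 0 | out 0 | prev ⊥ | push {}
  [2] u=1 | in 0 | out 0 | ==
  [3] u=2 | in 0 | out 0 | prev ⊥ | push {0}
  [4] u=3 | in 0 | out 0 | prev ⊥ | push {1,2}
  [5] u=0 | in 0 | out 0 | ==
  [6] u=1 | in 0 | out 0 | ==
  [7] u=2 | in 0 | out 0 | ==

Converged values:
  [0] 0
  [1] 0
  [2] 0
  [3] 0

0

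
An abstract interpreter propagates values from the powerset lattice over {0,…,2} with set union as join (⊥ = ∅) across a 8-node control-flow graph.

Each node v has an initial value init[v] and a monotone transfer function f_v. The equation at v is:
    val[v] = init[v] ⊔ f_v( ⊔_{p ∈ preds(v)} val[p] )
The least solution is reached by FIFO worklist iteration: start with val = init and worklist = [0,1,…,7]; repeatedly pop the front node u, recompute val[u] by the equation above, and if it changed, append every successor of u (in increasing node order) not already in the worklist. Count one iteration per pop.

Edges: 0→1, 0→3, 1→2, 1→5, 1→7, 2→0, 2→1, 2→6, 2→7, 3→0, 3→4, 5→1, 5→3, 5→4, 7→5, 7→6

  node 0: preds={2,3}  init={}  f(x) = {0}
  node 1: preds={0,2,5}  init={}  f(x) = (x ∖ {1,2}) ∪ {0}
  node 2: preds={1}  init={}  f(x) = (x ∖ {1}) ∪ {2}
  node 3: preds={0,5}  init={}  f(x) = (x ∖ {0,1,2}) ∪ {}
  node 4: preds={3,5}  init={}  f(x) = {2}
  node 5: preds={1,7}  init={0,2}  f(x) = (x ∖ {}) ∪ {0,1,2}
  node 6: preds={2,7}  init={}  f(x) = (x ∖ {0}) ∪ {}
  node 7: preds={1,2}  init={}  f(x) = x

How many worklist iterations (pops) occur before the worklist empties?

14

Iteration log — 14 steps:
  step 1. node 0  ⊔preds={}  new={0}  old={}  +wl: 
  step 2. node 1  ⊔preds={0,2}  new={0}  old={}  +wl: 
  step 3. node 2  ⊔preds={0}  new={0,2}  old={}  +wl: 0,1
  step 4. node 3  ⊔preds={0,2}  new={}  stable
  step 5. node 4  ⊔preds={0,2}  new={2}  old={}  +wl: 
  step 6. node 5  ⊔preds={0}  new={0,1,2}  old={0,2}  +wl: 3,4
  step 7. node 6  ⊔preds={0,2}  new={2}  old={}  +wl: 
  step 8. node 7  ⊔preds={0,2}  new={0,2}  old={}  +wl: 5,6
  step 9. node 0  ⊔preds={0,2}  new={0}  stable
  step 10. node 1  ⊔preds={0,1,2}  new={0}  stable
  step 11. node 3  ⊔preds={0,1,2}  new={}  stable
  step 12. node 4  ⊔preds={0,1,2}  new={2}  stable
  step 13. node 5  ⊔preds={0,2}  new={0,1,2}  stable
  step 14. node 6  ⊔preds={0,2}  new={2}  stable

Least fixpoint reached:
  node 0: {0}
  node 1: {0}
  node 2: {0,2}
  node 3: {}
  node 4: {2}
  node 5: {0,1,2}
  node 6: {2}
  node 7: {0,2}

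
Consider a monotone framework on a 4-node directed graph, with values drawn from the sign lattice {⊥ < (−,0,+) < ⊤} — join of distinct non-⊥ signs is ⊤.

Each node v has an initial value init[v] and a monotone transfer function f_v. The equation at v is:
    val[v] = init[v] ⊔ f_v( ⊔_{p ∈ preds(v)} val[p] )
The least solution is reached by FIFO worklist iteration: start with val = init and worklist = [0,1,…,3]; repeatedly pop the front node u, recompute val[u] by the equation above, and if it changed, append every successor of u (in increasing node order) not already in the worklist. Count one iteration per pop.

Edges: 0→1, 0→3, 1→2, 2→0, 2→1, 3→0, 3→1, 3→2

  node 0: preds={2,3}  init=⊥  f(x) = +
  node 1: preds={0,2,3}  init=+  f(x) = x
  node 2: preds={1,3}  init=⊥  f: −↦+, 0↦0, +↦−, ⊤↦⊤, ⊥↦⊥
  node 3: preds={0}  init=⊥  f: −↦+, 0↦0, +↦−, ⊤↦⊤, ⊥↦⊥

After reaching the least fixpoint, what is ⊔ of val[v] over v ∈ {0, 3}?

Worklist (9 pops):
  #1 pop 0: in=⊥ → + (was ⊥); enqueue []
  #2 pop 1: in=+ → + (no change)
  #3 pop 2: in=+ → − (was ⊥); enqueue [0,1]
  #4 pop 3: in=+ → − (was ⊥); enqueue [2]
  #5 pop 0: in=− → + (no change)
  #6 pop 1: in=⊤ → ⊤ (was +); enqueue []
  #7 pop 2: in=⊤ → ⊤ (was −); enqueue [0,1]
  #8 pop 0: in=⊤ → + (no change)
  #9 pop 1: in=⊤ → ⊤ (no change)

Fixpoint:
  val[0] = +
  val[1] = ⊤
  val[2] = ⊤
  val[3] = −

⊤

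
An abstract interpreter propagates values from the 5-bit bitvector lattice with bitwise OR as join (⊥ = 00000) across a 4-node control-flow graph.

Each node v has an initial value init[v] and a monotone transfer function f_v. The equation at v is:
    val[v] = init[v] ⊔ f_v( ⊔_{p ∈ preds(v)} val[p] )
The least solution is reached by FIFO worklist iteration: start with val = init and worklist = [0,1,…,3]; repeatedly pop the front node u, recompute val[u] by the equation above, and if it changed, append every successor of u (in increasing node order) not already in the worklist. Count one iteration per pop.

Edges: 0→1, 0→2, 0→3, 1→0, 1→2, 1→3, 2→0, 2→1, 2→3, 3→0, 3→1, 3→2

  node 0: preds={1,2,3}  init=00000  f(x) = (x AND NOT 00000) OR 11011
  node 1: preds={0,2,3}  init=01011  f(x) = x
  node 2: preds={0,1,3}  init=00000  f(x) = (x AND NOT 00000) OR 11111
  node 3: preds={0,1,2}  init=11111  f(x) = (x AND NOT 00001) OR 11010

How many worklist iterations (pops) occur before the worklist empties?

Worklist (6 pops):
  #1 pop 0: in=11111 → 11111 (was 00000); enqueue []
  #2 pop 1: in=11111 → 11111 (was 01011); enqueue [0]
  #3 pop 2: in=11111 → 11111 (was 00000); enqueue [1]
  #4 pop 3: in=11111 → 11111 (no change)
  #5 pop 0: in=11111 → 11111 (no change)
  #6 pop 1: in=11111 → 11111 (no change)

Fixpoint:
  val[0] = 11111
  val[1] = 11111
  val[2] = 11111
  val[3] = 11111

6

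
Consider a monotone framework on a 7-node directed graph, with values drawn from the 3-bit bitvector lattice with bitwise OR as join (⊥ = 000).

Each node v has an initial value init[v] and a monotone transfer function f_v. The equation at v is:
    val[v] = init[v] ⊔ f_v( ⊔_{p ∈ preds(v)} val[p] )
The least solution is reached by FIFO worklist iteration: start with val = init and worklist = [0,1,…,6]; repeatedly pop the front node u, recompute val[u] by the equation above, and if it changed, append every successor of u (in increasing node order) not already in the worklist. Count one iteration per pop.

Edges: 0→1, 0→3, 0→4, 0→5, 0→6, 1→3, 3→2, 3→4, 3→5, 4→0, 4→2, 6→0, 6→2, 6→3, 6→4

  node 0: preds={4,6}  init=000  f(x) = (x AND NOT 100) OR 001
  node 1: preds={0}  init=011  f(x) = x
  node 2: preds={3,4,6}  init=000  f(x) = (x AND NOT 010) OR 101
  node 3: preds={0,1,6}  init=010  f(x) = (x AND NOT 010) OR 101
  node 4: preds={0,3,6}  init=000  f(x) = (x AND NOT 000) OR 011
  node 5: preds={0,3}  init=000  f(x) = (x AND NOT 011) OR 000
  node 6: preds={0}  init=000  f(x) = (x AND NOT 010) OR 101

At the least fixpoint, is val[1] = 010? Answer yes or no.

Iteration log — 14 steps:
  step 1. node 0  ⊔preds=000  new=001  old=000  +wl: 
  step 2. node 1  ⊔preds=001  new=011  stable
  step 3. node 2  ⊔preds=010  new=101  old=000  +wl: 
  step 4. node 3  ⊔preds=011  new=111  old=010  +wl: 2
  step 5. node 4  ⊔preds=111  new=111  old=000  +wl: 0
  step 6. node 5  ⊔preds=111  new=100  old=000  +wl: 
  step 7. node 6  ⊔preds=001  new=101  old=000  +wl: 3,4
  step 8. node 2  ⊔preds=111  new=101  stable
  step 9. node 0  ⊔preds=111  new=011  old=001  +wl: 1,5,6
  step 10. node 3  ⊔preds=111  new=111  stable
  step 11. node 4  ⊔preds=111  new=111  stable
  step 12. node 1  ⊔preds=011  new=011  stable
  step 13. node 5  ⊔preds=111  new=100  stable
  step 14. node 6  ⊔preds=011  new=101  stable

Least fixpoint reached:
  node 0: 011
  node 1: 011
  node 2: 101
  node 3: 111
  node 4: 111
  node 5: 100
  node 6: 101

no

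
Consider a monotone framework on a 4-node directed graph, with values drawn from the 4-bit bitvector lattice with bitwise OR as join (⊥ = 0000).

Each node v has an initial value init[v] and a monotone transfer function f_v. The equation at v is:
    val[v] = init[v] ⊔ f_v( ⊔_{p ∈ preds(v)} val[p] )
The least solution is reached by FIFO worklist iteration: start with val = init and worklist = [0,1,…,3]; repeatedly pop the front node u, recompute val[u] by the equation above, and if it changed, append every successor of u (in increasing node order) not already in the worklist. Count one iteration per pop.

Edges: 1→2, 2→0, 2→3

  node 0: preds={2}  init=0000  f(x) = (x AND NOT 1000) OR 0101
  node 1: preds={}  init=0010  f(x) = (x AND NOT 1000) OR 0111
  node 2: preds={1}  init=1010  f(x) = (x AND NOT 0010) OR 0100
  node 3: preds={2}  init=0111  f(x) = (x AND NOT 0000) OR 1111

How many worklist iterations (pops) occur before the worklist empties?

5

Worklist (5 pops):
  #1 pop 0: in=1010 → 0111 (was 0000); enqueue []
  #2 pop 1: in=0000 → 0111 (was 0010); enqueue []
  #3 pop 2: in=0111 → 1111 (was 1010); enqueue [0]
  #4 pop 3: in=1111 → 1111 (was 0111); enqueue []
  #5 pop 0: in=1111 → 0111 (no change)

Fixpoint:
  val[0] = 0111
  val[1] = 0111
  val[2] = 1111
  val[3] = 1111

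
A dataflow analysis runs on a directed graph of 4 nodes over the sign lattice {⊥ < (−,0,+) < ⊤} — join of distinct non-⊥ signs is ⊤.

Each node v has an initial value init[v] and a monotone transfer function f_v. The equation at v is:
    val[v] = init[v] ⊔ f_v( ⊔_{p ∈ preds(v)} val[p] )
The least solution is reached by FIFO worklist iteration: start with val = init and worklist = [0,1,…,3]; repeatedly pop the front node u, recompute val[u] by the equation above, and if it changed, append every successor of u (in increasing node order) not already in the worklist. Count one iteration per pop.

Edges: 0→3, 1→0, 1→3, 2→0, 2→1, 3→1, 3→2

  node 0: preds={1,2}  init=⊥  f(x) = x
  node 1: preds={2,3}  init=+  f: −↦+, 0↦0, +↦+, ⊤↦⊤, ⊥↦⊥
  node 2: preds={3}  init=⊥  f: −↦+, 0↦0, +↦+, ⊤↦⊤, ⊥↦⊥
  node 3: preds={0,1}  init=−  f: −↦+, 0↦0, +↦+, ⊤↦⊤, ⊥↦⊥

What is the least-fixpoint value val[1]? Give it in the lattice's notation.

⊤

Iteration log — 10 steps:
  step 1. node 0  ⊔preds=+  new=+  old=⊥  +wl: 
  step 2. node 1  ⊔preds=−  new=+  stable
  step 3. node 2  ⊔preds=−  new=+  old=⊥  +wl: 0,1
  step 4. node 3  ⊔preds=+  new=⊤  old=−  +wl: 2
  step 5. node 0  ⊔preds=+  new=+  stable
  step 6. node 1  ⊔preds=⊤  new=⊤  old=+  +wl: 0,3
  step 7. node 2  ⊔preds=⊤  new=⊤  old=+  +wl: 1
  step 8. node 0  ⊔preds=⊤  new=⊤  old=+  +wl: 
  step 9. node 3  ⊔preds=⊤  new=⊤  stable
  step 10. node 1  ⊔preds=⊤  new=⊤  stable

Least fixpoint reached:
  node 0: ⊤
  node 1: ⊤
  node 2: ⊤
  node 3: ⊤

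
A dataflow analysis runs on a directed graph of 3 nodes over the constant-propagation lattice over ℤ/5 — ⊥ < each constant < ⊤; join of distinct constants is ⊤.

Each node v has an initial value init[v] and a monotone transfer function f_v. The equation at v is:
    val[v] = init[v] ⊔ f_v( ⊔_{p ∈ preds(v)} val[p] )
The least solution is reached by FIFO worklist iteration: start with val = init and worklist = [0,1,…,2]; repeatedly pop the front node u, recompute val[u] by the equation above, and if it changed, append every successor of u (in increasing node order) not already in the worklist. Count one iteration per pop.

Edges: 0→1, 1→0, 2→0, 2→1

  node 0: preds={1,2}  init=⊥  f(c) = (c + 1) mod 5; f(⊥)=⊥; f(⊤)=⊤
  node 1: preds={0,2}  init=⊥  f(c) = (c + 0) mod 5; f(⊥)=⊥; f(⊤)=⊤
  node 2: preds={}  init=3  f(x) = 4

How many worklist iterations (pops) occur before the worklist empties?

5

Trace (5 dequeues):
  [1] u=0 | in 3 | out 4 | prev ⊥ | push {}
  [2] u=1 | in ⊤ | out ⊤ | prev ⊥ | push {0}
  [3] u=2 | in ⊥ | out ⊤ | prev 3 | push {1}
  [4] u=0 | in ⊤ | out ⊤ | prev 4 | push {}
  [5] u=1 | in ⊤ | out ⊤ | ==

Converged values:
  [0] ⊤
  [1] ⊤
  [2] ⊤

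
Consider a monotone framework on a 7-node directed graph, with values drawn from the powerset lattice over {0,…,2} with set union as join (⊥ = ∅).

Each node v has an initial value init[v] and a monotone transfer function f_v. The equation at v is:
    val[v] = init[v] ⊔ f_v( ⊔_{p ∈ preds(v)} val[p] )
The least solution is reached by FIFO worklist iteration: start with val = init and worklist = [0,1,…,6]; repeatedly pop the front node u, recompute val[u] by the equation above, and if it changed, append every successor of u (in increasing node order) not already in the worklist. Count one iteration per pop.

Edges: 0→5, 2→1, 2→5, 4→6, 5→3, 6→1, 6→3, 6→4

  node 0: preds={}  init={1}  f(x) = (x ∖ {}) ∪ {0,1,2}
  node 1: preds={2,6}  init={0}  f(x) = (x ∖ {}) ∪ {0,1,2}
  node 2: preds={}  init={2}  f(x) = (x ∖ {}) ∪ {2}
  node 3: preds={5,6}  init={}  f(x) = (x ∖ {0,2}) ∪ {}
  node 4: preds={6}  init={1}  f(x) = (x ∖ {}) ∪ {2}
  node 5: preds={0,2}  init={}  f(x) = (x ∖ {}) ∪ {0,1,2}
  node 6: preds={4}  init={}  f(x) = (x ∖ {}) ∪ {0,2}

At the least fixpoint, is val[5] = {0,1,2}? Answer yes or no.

yes

Trace (11 dequeues):
  [1] u=0 | in {} | out {0,1,2} | prev {1} | push {}
  [2] u=1 | in {2} | out {0,1,2} | prev {0} | push {}
  [3] u=2 | in {} | out {2} | ==
  [4] u=3 | in {} | out {} | ==
  [5] u=4 | in {} | out {1,2} | prev {1} | push {}
  [6] u=5 | in {0,1,2} | out {0,1,2} | prev {} | push {3}
  [7] u=6 | in {1,2} | out {0,1,2} | prev {} | push {1,4}
  [8] u=3 | in {0,1,2} | out {1} | prev {} | push {}
  [9] u=1 | in {0,1,2} | out {0,1,2} | ==
  [10] u=4 | in {0,1,2} | out {0,1,2} | prev {1,2} | push {6}
  [11] u=6 | in {0,1,2} | out {0,1,2} | ==

Converged values:
  [0] {0,1,2}
  [1] {0,1,2}
  [2] {2}
  [3] {1}
  [4] {0,1,2}
  [5] {0,1,2}
  [6] {0,1,2}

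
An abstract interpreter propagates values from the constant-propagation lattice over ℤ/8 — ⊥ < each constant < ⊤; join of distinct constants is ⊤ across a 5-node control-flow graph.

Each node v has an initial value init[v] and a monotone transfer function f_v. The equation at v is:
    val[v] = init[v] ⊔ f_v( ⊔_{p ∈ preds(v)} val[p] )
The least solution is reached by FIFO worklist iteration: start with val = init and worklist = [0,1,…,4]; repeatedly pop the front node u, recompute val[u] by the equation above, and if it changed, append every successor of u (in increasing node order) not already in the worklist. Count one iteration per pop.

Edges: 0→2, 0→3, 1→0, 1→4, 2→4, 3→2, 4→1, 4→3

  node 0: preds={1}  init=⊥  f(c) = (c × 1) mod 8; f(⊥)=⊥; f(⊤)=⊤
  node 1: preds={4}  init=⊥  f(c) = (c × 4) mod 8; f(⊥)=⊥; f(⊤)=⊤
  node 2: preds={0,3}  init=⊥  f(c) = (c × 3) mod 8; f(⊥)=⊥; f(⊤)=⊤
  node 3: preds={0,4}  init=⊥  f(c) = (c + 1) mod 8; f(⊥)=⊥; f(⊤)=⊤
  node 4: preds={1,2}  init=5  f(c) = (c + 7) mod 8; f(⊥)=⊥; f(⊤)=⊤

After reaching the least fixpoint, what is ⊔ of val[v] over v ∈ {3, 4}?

⊤

Trace (13 dequeues):
  [1] u=0 | in ⊥ | out ⊥ | ==
  [2] u=1 | in 5 | out 4 | prev ⊥ | push {0}
  [3] u=2 | in ⊥ | out ⊥ | ==
  [4] u=3 | in 5 | out 6 | prev ⊥ | push {2}
  [5] u=4 | in 4 | out ⊤ | prev 5 | push {1,3}
  [6] u=0 | in 4 | out 4 | prev ⊥ | push {}
  [7] u=2 | in ⊤ | out ⊤ | prev ⊥ | push {4}
  [8] u=1 | in ⊤ | out ⊤ | prev 4 | push {0}
  [9] u=3 | in ⊤ | out ⊤ | prev 6 | push {2}
  [10] u=4 | in ⊤ | out ⊤ | ==
  [11] u=0 | in ⊤ | out ⊤ | prev 4 | push {3}
  [12] u=2 | in ⊤ | out ⊤ | ==
  [13] u=3 | in ⊤ | out ⊤ | ==

Converged values:
  [0] ⊤
  [1] ⊤
  [2] ⊤
  [3] ⊤
  [4] ⊤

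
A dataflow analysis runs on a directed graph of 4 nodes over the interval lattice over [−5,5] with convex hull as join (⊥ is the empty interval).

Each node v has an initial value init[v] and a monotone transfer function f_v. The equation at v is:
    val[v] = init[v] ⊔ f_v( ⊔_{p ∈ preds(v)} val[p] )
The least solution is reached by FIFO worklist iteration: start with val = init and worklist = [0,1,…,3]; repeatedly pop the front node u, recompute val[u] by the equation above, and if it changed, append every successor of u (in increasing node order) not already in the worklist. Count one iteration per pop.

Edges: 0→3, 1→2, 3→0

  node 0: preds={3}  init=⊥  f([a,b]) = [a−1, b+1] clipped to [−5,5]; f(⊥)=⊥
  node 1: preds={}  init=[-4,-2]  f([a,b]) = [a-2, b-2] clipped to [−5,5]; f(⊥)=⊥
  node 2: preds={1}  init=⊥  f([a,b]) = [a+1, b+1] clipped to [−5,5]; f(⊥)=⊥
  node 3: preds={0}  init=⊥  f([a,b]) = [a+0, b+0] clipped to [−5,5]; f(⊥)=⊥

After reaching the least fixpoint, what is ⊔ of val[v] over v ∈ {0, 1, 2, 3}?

[-4,-1]

Worklist (4 pops):
  #1 pop 0: in=⊥ → ⊥ (no change)
  #2 pop 1: in=⊥ → [-4,-2] (no change)
  #3 pop 2: in=[-4,-2] → [-3,-1] (was ⊥); enqueue []
  #4 pop 3: in=⊥ → ⊥ (no change)

Fixpoint:
  val[0] = ⊥
  val[1] = [-4,-2]
  val[2] = [-3,-1]
  val[3] = ⊥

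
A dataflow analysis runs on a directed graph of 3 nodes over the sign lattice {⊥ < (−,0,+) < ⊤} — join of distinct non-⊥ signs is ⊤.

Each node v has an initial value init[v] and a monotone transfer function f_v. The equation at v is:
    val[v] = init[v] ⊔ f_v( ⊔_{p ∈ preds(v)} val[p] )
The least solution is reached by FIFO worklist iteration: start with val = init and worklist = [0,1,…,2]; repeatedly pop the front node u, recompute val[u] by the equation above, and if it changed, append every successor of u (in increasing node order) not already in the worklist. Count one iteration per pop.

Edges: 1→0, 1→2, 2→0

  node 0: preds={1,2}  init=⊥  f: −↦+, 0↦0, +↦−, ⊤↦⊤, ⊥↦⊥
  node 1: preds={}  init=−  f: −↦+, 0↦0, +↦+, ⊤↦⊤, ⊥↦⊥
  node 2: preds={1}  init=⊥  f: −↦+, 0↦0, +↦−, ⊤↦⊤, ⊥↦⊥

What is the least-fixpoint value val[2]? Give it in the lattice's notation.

Trace (4 dequeues):
  [1] u=0 | in − | out + | prev ⊥ | push {}
  [2] u=1 | in ⊥ | out − | ==
  [3] u=2 | in − | out + | prev ⊥ | push {0}
  [4] u=0 | in ⊤ | out ⊤ | prev + | push {}

Converged values:
  [0] ⊤
  [1] −
  [2] +

+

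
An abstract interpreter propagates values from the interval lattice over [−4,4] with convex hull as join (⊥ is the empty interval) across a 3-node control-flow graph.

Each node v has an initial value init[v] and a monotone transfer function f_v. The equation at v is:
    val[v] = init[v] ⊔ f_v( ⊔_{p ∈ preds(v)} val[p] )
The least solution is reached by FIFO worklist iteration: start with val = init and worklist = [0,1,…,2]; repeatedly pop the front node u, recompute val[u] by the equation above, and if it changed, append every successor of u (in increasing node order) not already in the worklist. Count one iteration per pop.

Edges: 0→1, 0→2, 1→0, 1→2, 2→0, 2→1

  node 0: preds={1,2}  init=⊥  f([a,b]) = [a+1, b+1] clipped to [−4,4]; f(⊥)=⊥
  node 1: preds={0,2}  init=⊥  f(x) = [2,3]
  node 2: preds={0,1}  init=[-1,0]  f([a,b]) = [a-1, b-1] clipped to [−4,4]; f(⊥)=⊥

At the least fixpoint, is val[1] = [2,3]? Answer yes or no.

Iteration log — 8 steps:
  step 1. node 0  ⊔preds=[-1,0]  new=[0,1]  old=⊥  +wl: 
  step 2. node 1  ⊔preds=[-1,1]  new=[2,3]  old=⊥  +wl: 0
  step 3. node 2  ⊔preds=[0,3]  new=[-1,2]  old=[-1,0]  +wl: 1
  step 4. node 0  ⊔preds=[-1,3]  new=[0,4]  old=[0,1]  +wl: 2
  step 5. node 1  ⊔preds=[-1,4]  new=[2,3]  stable
  step 6. node 2  ⊔preds=[0,4]  new=[-1,3]  old=[-1,2]  +wl: 0,1
  step 7. node 0  ⊔preds=[-1,3]  new=[0,4]  stable
  step 8. node 1  ⊔preds=[-1,4]  new=[2,3]  stable

Least fixpoint reached:
  node 0: [0,4]
  node 1: [2,3]
  node 2: [-1,3]

yes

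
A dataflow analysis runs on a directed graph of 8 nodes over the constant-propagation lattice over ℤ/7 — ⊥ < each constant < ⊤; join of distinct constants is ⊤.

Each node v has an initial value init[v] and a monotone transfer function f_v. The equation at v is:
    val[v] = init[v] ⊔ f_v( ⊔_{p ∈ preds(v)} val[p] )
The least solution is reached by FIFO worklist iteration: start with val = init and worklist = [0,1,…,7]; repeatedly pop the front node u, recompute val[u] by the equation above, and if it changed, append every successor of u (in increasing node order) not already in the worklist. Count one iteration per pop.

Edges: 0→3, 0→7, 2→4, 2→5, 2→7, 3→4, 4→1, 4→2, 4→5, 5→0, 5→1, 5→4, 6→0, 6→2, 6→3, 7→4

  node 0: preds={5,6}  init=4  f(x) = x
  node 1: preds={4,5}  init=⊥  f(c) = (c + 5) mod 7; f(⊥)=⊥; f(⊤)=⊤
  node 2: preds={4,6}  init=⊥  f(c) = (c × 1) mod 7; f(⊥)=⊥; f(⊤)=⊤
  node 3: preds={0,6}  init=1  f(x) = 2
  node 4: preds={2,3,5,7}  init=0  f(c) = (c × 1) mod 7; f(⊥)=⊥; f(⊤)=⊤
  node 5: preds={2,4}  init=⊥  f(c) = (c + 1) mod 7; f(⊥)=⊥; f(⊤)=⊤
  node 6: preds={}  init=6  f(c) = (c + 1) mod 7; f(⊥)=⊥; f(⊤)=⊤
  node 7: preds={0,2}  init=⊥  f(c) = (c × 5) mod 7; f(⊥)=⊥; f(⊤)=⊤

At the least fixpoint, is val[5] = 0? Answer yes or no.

no

Iteration log — 12 steps:
  step 1. node 0  ⊔preds=6  new=⊤  old=4  +wl: 
  step 2. node 1  ⊔preds=0  new=5  old=⊥  +wl: 
  step 3. node 2  ⊔preds=⊤  new=⊤  old=⊥  +wl: 
  step 4. node 3  ⊔preds=⊤  new=⊤  old=1  +wl: 
  step 5. node 4  ⊔preds=⊤  new=⊤  old=0  +wl: 1,2
  step 6. node 5  ⊔preds=⊤  new=⊤  old=⊥  +wl: 0,4
  step 7. node 6  ⊔preds=⊥  new=6  stable
  step 8. node 7  ⊔preds=⊤  new=⊤  old=⊥  +wl: 
  step 9. node 1  ⊔preds=⊤  new=⊤  old=5  +wl: 
  step 10. node 2  ⊔preds=⊤  new=⊤  stable
  step 11. node 0  ⊔preds=⊤  new=⊤  stable
  step 12. node 4  ⊔preds=⊤  new=⊤  stable

Least fixpoint reached:
  node 0: ⊤
  node 1: ⊤
  node 2: ⊤
  node 3: ⊤
  node 4: ⊤
  node 5: ⊤
  node 6: 6
  node 7: ⊤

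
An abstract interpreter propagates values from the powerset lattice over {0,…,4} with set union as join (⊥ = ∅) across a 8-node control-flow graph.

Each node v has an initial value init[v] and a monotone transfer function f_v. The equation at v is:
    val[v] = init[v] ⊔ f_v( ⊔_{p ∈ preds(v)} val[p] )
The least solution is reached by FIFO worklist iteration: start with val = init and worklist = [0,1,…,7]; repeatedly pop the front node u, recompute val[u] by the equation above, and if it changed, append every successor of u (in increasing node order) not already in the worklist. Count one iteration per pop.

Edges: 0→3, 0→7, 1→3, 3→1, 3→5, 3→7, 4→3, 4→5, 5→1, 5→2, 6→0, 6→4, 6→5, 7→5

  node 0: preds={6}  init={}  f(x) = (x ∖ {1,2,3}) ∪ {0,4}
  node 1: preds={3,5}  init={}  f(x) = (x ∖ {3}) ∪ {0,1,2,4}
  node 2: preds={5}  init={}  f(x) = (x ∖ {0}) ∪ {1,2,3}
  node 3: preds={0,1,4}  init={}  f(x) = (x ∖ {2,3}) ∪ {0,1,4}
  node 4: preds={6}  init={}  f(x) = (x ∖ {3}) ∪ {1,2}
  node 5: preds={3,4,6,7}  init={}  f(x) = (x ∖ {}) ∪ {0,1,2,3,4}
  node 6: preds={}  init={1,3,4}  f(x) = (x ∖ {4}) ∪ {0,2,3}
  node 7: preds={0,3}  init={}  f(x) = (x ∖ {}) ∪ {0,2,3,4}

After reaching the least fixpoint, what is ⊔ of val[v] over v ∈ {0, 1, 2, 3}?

Worklist (15 pops):
  #1 pop 0: in={1,3,4} → {0,4} (was {}); enqueue []
  #2 pop 1: in={} → {0,1,2,4} (was {}); enqueue []
  #3 pop 2: in={} → {1,2,3} (was {}); enqueue []
  #4 pop 3: in={0,1,2,4} → {0,1,4} (was {}); enqueue [1]
  #5 pop 4: in={1,3,4} → {1,2,4} (was {}); enqueue [3]
  #6 pop 5: in={0,1,2,3,4} → {0,1,2,3,4} (was {}); enqueue [2]
  #7 pop 6: in={} → {0,1,2,3,4} (was {1,3,4}); enqueue [0,4,5]
  #8 pop 7: in={0,1,4} → {0,1,2,3,4} (was {}); enqueue []
  #9 pop 1: in={0,1,2,3,4} → {0,1,2,4} (no change)
  #10 pop 3: in={0,1,2,4} → {0,1,4} (no change)
  #11 pop 2: in={0,1,2,3,4} → {1,2,3,4} (was {1,2,3}); enqueue []
  #12 pop 0: in={0,1,2,3,4} → {0,4} (no change)
  #13 pop 4: in={0,1,2,3,4} → {0,1,2,4} (was {1,2,4}); enqueue [3]
  #14 pop 5: in={0,1,2,3,4} → {0,1,2,3,4} (no change)
  #15 pop 3: in={0,1,2,4} → {0,1,4} (no change)

Fixpoint:
  val[0] = {0,4}
  val[1] = {0,1,2,4}
  val[2] = {1,2,3,4}
  val[3] = {0,1,4}
  val[4] = {0,1,2,4}
  val[5] = {0,1,2,3,4}
  val[6] = {0,1,2,3,4}
  val[7] = {0,1,2,3,4}

{0,1,2,3,4}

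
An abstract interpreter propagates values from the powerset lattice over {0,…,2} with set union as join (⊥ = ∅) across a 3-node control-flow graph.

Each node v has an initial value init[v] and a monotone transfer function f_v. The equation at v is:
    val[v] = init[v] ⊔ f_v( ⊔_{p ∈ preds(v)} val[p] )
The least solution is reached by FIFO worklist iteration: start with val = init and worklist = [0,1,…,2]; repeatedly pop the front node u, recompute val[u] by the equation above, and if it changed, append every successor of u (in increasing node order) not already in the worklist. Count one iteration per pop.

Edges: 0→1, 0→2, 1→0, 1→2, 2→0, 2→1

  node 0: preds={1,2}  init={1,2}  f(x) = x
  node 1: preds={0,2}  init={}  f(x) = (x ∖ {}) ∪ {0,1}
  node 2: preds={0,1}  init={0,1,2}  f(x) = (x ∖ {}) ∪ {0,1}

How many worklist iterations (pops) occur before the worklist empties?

4

Worklist (4 pops):
  #1 pop 0: in={0,1,2} → {0,1,2} (was {1,2}); enqueue []
  #2 pop 1: in={0,1,2} → {0,1,2} (was {}); enqueue [0]
  #3 pop 2: in={0,1,2} → {0,1,2} (no change)
  #4 pop 0: in={0,1,2} → {0,1,2} (no change)

Fixpoint:
  val[0] = {0,1,2}
  val[1] = {0,1,2}
  val[2] = {0,1,2}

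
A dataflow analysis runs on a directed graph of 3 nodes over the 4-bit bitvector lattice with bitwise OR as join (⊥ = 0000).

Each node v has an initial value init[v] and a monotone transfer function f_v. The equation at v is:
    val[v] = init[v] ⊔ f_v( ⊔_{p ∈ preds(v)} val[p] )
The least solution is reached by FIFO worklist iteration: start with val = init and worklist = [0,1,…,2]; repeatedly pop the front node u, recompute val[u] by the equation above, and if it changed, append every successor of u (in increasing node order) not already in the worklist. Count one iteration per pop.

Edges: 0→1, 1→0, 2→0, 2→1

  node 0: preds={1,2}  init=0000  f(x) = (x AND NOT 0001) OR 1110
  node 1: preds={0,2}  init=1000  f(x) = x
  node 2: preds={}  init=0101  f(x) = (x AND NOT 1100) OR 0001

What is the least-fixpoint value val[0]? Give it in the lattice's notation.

Worklist (4 pops):
  #1 pop 0: in=1101 → 1110 (was 0000); enqueue []
  #2 pop 1: in=1111 → 1111 (was 1000); enqueue [0]
  #3 pop 2: in=0000 → 0101 (no change)
  #4 pop 0: in=1111 → 1110 (no change)

Fixpoint:
  val[0] = 1110
  val[1] = 1111
  val[2] = 0101

1110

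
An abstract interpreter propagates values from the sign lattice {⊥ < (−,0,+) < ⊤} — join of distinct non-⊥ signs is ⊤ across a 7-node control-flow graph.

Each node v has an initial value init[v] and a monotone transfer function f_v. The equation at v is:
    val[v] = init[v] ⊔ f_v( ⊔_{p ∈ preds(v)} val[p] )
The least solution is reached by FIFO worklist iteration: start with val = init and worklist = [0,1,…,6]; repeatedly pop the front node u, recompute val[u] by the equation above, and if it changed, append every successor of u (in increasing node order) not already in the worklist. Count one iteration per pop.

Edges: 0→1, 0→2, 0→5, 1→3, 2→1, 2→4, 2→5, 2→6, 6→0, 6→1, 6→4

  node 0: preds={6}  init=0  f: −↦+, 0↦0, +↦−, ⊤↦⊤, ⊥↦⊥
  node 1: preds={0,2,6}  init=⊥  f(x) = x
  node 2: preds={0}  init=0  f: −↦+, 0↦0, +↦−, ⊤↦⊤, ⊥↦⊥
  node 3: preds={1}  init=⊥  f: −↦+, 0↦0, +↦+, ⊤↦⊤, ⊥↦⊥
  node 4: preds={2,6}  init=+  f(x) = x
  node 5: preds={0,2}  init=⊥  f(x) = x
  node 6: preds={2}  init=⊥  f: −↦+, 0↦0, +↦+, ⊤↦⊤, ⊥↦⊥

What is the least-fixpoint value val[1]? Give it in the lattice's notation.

0

Worklist (10 pops):
  #1 pop 0: in=⊥ → 0 (no change)
  #2 pop 1: in=0 → 0 (was ⊥); enqueue []
  #3 pop 2: in=0 → 0 (no change)
  #4 pop 3: in=0 → 0 (was ⊥); enqueue []
  #5 pop 4: in=0 → ⊤ (was +); enqueue []
  #6 pop 5: in=0 → 0 (was ⊥); enqueue []
  #7 pop 6: in=0 → 0 (was ⊥); enqueue [0,1,4]
  #8 pop 0: in=0 → 0 (no change)
  #9 pop 1: in=0 → 0 (no change)
  #10 pop 4: in=0 → ⊤ (no change)

Fixpoint:
  val[0] = 0
  val[1] = 0
  val[2] = 0
  val[3] = 0
  val[4] = ⊤
  val[5] = 0
  val[6] = 0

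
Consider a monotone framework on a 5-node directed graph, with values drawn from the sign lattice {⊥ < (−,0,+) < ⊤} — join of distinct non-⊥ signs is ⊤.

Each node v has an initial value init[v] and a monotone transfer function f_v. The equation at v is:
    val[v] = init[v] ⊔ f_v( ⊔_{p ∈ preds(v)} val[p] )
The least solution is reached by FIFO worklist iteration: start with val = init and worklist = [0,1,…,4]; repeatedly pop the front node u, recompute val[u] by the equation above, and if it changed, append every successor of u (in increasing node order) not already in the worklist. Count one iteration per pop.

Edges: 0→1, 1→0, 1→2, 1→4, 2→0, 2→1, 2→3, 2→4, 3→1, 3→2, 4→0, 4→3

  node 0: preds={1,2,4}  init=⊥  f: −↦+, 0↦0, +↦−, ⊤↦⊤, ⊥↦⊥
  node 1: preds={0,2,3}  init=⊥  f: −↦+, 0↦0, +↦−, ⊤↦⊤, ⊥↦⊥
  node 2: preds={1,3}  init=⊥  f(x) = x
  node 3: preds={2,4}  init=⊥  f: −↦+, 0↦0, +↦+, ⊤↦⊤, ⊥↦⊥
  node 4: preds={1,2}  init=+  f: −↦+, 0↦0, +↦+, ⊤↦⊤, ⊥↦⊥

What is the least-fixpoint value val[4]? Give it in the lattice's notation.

Worklist (15 pops):
  #1 pop 0: in=+ → − (was ⊥); enqueue []
  #2 pop 1: in=− → + (was ⊥); enqueue [0]
  #3 pop 2: in=+ → + (was ⊥); enqueue [1]
  #4 pop 3: in=+ → + (was ⊥); enqueue [2]
  #5 pop 4: in=+ → + (no change)
  #6 pop 0: in=+ → − (no change)
  #7 pop 1: in=⊤ → ⊤ (was +); enqueue [0,4]
  #8 pop 2: in=⊤ → ⊤ (was +); enqueue [1,3]
  #9 pop 0: in=⊤ → ⊤ (was −); enqueue []
  #10 pop 4: in=⊤ → ⊤ (was +); enqueue [0]
  #11 pop 1: in=⊤ → ⊤ (no change)
  #12 pop 3: in=⊤ → ⊤ (was +); enqueue [1,2]
  #13 pop 0: in=⊤ → ⊤ (no change)
  #14 pop 1: in=⊤ → ⊤ (no change)
  #15 pop 2: in=⊤ → ⊤ (no change)

Fixpoint:
  val[0] = ⊤
  val[1] = ⊤
  val[2] = ⊤
  val[3] = ⊤
  val[4] = ⊤

⊤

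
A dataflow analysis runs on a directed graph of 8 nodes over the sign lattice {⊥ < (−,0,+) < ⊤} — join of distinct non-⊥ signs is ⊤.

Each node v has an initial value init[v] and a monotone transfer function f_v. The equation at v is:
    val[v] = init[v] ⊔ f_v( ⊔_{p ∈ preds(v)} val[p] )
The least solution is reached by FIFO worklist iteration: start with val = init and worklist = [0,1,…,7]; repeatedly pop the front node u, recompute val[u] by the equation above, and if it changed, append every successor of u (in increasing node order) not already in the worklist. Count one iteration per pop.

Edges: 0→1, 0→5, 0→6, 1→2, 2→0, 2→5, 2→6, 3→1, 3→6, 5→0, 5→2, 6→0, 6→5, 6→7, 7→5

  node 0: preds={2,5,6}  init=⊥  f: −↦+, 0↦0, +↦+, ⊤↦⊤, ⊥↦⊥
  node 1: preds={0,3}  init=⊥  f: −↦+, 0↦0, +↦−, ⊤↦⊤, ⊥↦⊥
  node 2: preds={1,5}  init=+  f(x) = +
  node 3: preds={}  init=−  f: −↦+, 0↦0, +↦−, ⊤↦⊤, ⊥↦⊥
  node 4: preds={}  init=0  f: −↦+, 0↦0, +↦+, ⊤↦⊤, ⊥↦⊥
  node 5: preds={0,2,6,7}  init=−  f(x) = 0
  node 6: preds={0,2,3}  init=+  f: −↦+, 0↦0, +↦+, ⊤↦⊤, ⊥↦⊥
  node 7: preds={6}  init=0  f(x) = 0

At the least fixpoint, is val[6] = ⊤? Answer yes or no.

Trace (11 dequeues):
  [1] u=0 | in ⊤ | out ⊤ | prev ⊥ | push {}
  [2] u=1 | in ⊤ | out ⊤ | prev ⊥ | push {}
  [3] u=2 | in ⊤ | out + | ==
  [4] u=3 | in ⊥ | out − | ==
  [5] u=4 | in ⊥ | out 0 | ==
  [6] u=5 | in ⊤ | out ⊤ | prev − | push {0,2}
  [7] u=6 | in ⊤ | out ⊤ | prev + | push {5}
  [8] u=7 | in ⊤ | out 0 | ==
  [9] u=0 | in ⊤ | out ⊤ | ==
  [10] u=2 | in ⊤ | out + | ==
  [11] u=5 | in ⊤ | out ⊤ | ==

Converged values:
  [0] ⊤
  [1] ⊤
  [2] +
  [3] −
  [4] 0
  [5] ⊤
  [6] ⊤
  [7] 0

yes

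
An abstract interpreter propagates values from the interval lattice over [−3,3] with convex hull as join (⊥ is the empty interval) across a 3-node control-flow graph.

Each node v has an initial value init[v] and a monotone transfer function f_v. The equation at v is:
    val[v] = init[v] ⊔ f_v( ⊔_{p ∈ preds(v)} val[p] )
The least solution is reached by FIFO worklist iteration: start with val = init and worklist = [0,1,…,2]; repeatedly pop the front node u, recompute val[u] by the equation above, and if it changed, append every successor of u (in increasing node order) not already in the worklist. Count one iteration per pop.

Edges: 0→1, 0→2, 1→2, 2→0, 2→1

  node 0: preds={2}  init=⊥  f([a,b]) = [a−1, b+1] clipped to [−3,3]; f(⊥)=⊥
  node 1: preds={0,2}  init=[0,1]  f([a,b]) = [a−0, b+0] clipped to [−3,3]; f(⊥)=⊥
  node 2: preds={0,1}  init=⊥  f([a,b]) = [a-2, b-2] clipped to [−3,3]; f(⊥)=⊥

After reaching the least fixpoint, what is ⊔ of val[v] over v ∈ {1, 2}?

[-3,1]

Worklist (8 pops):
  #1 pop 0: in=⊥ → ⊥ (no change)
  #2 pop 1: in=⊥ → [0,1] (no change)
  #3 pop 2: in=[0,1] → [-2,-1] (was ⊥); enqueue [0,1]
  #4 pop 0: in=[-2,-1] → [-3,0] (was ⊥); enqueue [2]
  #5 pop 1: in=[-3,0] → [-3,1] (was [0,1]); enqueue []
  #6 pop 2: in=[-3,1] → [-3,-1] (was [-2,-1]); enqueue [0,1]
  #7 pop 0: in=[-3,-1] → [-3,0] (no change)
  #8 pop 1: in=[-3,0] → [-3,1] (no change)

Fixpoint:
  val[0] = [-3,0]
  val[1] = [-3,1]
  val[2] = [-3,-1]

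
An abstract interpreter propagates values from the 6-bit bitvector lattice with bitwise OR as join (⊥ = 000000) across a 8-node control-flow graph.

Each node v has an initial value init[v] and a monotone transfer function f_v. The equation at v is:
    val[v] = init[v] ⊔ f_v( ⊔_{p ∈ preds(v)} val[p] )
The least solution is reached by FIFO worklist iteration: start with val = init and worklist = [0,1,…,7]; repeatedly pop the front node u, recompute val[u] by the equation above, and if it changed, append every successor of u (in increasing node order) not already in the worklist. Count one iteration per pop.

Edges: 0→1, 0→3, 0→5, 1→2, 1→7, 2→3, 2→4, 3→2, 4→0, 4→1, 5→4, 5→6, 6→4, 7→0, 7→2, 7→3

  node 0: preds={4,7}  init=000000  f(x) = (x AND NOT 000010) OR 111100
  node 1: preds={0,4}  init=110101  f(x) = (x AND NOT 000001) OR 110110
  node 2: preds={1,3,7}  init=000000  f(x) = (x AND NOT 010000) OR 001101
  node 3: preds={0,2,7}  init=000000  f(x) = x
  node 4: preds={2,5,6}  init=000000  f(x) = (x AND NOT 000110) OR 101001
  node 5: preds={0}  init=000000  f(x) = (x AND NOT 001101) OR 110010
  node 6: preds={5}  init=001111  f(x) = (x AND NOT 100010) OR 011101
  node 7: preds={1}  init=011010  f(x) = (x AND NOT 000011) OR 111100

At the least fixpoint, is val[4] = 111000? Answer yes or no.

no

Iteration log — 16 steps:
  step 1. node 0  ⊔preds=011010  new=111100  old=000000  +wl: 
  step 2. node 1  ⊔preds=111100  new=111111  old=110101  +wl: 
  step 3. node 2  ⊔preds=111111  new=101111  old=000000  +wl: 
  step 4. node 3  ⊔preds=111111  new=111111  old=000000  +wl: 2
  step 5. node 4  ⊔preds=101111  new=101001  old=000000  +wl: 0,1
  step 6. node 5  ⊔preds=111100  new=110010  old=000000  +wl: 4
  step 7. node 6  ⊔preds=110010  new=011111  old=001111  +wl: 
  step 8. node 7  ⊔preds=111111  new=111110  old=011010  +wl: 3
  step 9. node 2  ⊔preds=111111  new=101111  stable
  step 10. node 0  ⊔preds=111111  new=111101  old=111100  +wl: 5
  step 11. node 1  ⊔preds=111101  new=111111  stable
  step 12. node 4  ⊔preds=111111  new=111001  old=101001  +wl: 0,1
  step 13. node 3  ⊔preds=111111  new=111111  stable
  step 14. node 5  ⊔preds=111101  new=110010  stable
  step 15. node 0  ⊔preds=111111  new=111101  stable
  step 16. node 1  ⊔preds=111101  new=111111  stable

Least fixpoint reached:
  node 0: 111101
  node 1: 111111
  node 2: 101111
  node 3: 111111
  node 4: 111001
  node 5: 110010
  node 6: 011111
  node 7: 111110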